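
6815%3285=245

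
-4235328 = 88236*( - 48 ) 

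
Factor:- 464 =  - 2^4*29^1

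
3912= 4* 978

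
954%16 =10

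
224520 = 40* 5613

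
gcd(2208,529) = 23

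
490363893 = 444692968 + 45670925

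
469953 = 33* 14241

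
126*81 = 10206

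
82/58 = 1 + 12/29 = 1.41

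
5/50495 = 1/10099 = 0.00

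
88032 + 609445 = 697477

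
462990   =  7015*66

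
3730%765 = 670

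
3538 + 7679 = 11217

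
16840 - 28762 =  - 11922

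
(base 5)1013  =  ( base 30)4d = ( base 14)97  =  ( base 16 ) 85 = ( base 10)133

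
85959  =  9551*9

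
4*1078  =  4312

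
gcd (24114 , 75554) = 2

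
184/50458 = 92/25229 = 0.00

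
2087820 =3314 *630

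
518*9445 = 4892510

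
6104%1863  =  515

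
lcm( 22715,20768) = 726880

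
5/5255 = 1/1051 = 0.00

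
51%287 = 51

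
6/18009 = 2/6003 = 0.00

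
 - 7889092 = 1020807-8909899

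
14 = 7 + 7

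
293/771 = 293/771 =0.38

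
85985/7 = 12283 + 4/7= 12283.57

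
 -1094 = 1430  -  2524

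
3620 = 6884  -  3264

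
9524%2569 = 1817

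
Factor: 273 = 3^1*  7^1 * 13^1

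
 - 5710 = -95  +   - 5615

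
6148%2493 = 1162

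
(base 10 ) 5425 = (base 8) 12461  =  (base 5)133200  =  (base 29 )6D2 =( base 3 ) 21102221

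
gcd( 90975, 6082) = 1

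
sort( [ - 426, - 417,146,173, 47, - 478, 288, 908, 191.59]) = [ - 478,-426, - 417,47,146, 173,191.59, 288, 908 ] 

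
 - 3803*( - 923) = 3510169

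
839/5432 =839/5432 = 0.15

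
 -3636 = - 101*36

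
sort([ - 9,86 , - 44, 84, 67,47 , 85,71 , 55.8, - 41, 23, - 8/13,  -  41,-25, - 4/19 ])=[ - 44, -41 ,  -  41, - 25,  -  9,-8/13, -4/19,23 , 47, 55.8,  67 , 71,  84, 85, 86 ] 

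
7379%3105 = 1169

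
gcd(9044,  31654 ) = 4522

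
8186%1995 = 206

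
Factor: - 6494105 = - 5^1 * 19^1 * 197^1*347^1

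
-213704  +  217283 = 3579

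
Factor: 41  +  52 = 93 = 3^1*31^1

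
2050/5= 410=   410.00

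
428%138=14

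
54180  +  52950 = 107130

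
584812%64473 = 4555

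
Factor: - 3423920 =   -  2^4*5^1 * 127^1*337^1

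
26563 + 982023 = 1008586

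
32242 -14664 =17578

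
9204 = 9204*1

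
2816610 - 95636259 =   -  92819649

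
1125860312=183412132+942448180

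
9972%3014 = 930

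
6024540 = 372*16195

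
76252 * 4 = 305008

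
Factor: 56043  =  3^2*13^1 * 479^1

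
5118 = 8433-3315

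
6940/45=154  +  2/9 = 154.22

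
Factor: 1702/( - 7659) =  - 2^1*3^( - 2) = - 2/9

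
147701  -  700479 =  - 552778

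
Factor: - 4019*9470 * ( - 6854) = 2^2*5^1*23^1*149^1*947^1*4019^1 = 260862760220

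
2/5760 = 1/2880 = 0.00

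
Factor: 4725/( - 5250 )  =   - 9/10 = - 2^( - 1)*3^2*5^( - 1 )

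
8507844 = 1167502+7340342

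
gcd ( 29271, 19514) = 9757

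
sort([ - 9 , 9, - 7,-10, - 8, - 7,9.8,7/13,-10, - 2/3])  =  [-10,- 10, - 9, - 8, - 7, - 7, - 2/3,7/13,9,9.8 ]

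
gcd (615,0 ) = 615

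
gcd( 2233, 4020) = 1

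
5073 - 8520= - 3447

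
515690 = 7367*70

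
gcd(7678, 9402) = 2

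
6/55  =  6/55  =  0.11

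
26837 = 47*571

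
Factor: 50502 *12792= 646021584=2^4*3^2*13^1*19^1 * 41^1 * 443^1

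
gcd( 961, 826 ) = 1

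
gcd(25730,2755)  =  5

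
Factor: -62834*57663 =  - 2^1*3^2*43^1*89^1*149^1*353^1=-3623196942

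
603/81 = 7 + 4/9 = 7.44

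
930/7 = 132 + 6/7 =132.86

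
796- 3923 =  - 3127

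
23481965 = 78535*299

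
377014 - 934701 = - 557687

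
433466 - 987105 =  - 553639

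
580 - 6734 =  -6154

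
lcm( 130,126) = 8190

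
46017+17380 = 63397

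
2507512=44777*56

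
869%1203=869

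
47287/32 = 1477 + 23/32=1477.72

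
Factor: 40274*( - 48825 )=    - 1966378050 = - 2^1*3^2*5^2 * 7^1*13^1 * 31^1*1549^1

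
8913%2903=204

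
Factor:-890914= -2^1*307^1*1451^1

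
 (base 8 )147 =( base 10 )103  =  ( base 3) 10211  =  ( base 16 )67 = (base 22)4f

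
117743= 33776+83967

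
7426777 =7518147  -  91370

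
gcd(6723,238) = 1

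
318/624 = 53/104 = 0.51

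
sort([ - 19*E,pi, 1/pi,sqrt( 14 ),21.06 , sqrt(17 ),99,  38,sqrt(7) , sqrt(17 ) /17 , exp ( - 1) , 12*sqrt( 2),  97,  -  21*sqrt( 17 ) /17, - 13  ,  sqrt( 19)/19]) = [ - 19*E,-13 , - 21*sqrt( 17)/17, sqrt(19)/19,sqrt(17) /17, 1/pi, exp( - 1 ),sqrt ( 7), pi , sqrt (14) , sqrt(17),  12 * sqrt(2 ),21.06, 38,97, 99 ] 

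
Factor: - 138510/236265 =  - 486/829 = - 2^1*3^5*829^(-1)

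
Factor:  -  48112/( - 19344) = 97/39  =  3^( - 1 )*13^(-1)*97^1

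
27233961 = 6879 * 3959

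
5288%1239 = 332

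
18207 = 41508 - 23301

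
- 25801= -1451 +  - 24350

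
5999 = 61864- 55865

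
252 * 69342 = 17474184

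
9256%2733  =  1057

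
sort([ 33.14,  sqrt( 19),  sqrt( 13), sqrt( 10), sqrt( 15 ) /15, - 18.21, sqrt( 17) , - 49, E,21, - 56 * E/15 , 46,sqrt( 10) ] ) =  [ -49,-18.21,-56 * E/15,sqrt( 15)/15,E,sqrt(10), sqrt ( 10) , sqrt(13),sqrt( 17), sqrt( 19 ), 21 , 33.14,  46] 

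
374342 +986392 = 1360734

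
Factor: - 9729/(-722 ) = 2^ (-1 )* 3^2  *19^( - 2)*23^1*47^1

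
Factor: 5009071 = 593^1 * 8447^1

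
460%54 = 28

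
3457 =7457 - 4000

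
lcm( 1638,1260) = 16380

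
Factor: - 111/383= - 3^1*37^1*383^(-1)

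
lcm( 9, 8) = 72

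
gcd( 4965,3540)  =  15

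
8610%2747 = 369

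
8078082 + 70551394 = 78629476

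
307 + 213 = 520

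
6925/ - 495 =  - 1385/99 = -13.99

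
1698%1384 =314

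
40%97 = 40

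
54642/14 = 3903 = 3903.00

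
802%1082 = 802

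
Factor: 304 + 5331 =5^1*7^2*23^1 = 5635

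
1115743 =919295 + 196448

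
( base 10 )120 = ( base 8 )170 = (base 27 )4C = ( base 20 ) 60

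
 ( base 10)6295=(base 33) 5pp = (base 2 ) 1100010010111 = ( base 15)1CEA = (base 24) am7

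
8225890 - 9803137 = - 1577247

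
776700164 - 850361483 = - 73661319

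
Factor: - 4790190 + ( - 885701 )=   -13^1*436607^1 = - 5675891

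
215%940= 215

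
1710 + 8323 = 10033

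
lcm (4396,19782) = 39564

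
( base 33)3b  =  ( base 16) 6e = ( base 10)110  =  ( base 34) 38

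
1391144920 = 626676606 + 764468314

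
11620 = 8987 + 2633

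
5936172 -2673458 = 3262714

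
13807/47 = 293 + 36/47=   293.77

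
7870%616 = 478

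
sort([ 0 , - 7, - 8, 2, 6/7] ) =[ - 8, - 7, 0,6/7 , 2 ]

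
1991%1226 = 765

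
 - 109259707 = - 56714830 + - 52544877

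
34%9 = 7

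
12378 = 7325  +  5053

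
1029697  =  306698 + 722999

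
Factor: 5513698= 2^1*23^1*67^1*1789^1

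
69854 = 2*34927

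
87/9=29/3=9.67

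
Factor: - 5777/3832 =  - 2^( - 3 )*53^1*109^1*479^(-1 ) 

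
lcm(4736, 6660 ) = 213120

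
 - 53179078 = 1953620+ - 55132698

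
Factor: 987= 3^1*7^1*47^1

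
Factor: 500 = 2^2 * 5^3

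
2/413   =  2/413 = 0.00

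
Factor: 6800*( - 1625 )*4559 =-50376950000 = - 2^4*5^5*13^1*17^1*47^1 * 97^1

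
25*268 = 6700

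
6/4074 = 1/679   =  0.00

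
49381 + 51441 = 100822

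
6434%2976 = 482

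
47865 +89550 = 137415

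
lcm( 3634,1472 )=116288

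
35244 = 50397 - 15153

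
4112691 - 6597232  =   - 2484541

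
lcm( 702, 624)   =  5616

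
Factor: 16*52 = 2^6 * 13^1  =  832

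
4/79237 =4/79237=0.00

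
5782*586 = 3388252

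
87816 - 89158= - 1342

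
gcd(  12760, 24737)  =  29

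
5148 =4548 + 600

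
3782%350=282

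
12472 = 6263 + 6209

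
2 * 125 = 250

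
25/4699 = 25/4699 = 0.01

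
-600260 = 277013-877273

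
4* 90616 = 362464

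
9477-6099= 3378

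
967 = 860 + 107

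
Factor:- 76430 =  - 2^1 * 5^1 * 7643^1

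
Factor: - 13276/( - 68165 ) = 2^2*5^( - 1 )*3319^1* 13633^( - 1 )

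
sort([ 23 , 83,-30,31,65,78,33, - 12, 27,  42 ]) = [ - 30, - 12,  23 , 27, 31, 33, 42, 65, 78, 83 ] 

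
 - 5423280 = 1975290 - 7398570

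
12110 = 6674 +5436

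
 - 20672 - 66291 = -86963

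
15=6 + 9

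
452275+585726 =1038001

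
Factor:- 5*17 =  - 85 = -5^1* 17^1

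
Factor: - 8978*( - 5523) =2^1*3^1*7^1*67^2*263^1 =49585494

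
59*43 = 2537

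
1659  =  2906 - 1247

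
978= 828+150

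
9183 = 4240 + 4943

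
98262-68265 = 29997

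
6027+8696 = 14723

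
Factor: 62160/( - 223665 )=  - 112/403 = - 2^4*7^1  *13^( - 1 )*31^( - 1 )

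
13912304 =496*28049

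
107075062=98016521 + 9058541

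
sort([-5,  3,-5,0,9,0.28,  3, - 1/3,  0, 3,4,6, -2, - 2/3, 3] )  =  [- 5, - 5, - 2,- 2/3, - 1/3, 0, 0,0.28, 3, 3 , 3, 3 , 4,  6, 9 ]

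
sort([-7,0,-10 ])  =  [-10,-7, 0 ]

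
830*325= 269750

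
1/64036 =1/64036 = 0.00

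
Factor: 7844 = 2^2*37^1*53^1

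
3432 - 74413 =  - 70981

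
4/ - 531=  -  1 +527/531 = -0.01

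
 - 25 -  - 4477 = 4452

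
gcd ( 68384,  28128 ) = 32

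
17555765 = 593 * 29605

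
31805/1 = 31805  =  31805.00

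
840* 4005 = 3364200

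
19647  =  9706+9941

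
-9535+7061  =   - 2474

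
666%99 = 72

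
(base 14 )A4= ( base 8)220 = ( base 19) 7b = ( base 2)10010000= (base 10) 144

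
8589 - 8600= - 11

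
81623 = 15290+66333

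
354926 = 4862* 73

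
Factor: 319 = 11^1 * 29^1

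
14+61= 75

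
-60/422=-1 + 181/211 = -0.14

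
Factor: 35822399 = 35822399^1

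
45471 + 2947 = 48418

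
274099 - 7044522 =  - 6770423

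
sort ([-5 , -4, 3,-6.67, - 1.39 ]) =[ - 6.67, - 5, - 4,-1.39,3]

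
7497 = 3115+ 4382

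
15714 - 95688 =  - 79974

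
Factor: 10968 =2^3 *3^1*457^1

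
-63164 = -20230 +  - 42934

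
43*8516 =366188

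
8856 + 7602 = 16458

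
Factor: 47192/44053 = 2^3*17^1 * 347^1*44053^( - 1)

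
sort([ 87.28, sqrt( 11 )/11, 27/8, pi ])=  [ sqrt( 11) /11, pi, 27/8,87.28 ] 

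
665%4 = 1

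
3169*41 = 129929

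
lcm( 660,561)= 11220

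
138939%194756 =138939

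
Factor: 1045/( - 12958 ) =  - 2^(- 1 ) * 5^1*31^( - 1 ) = - 5/62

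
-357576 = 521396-878972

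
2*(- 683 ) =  - 1366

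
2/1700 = 1/850 = 0.00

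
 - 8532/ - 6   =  1422 + 0/1 = 1422.00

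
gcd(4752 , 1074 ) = 6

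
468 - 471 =  -  3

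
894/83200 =447/41600=0.01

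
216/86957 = 216/86957 = 0.00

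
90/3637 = 90/3637 = 0.02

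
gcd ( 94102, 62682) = 2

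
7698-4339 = 3359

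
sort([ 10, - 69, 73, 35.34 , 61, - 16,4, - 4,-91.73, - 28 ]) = [ - 91.73,-69, - 28, - 16, -4,  4,  10,35.34, 61,73] 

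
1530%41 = 13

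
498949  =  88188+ 410761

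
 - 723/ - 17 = 42+9/17 = 42.53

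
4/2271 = 4/2271=0.00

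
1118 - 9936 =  - 8818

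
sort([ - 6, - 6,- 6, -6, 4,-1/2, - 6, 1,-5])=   [ - 6,- 6, - 6,  -  6, - 6, - 5,-1/2, 1, 4]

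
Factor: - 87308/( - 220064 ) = 73/184 = 2^( - 3 ) * 23^( - 1 )*73^1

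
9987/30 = 3329/10 = 332.90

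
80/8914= 40/4457  =  0.01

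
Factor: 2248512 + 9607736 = 11856248 = 2^3*197^1* 7523^1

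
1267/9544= 1267/9544= 0.13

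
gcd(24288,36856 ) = 8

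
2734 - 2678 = 56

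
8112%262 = 252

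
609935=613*995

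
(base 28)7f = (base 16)D3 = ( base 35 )61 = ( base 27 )7M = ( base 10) 211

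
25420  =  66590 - 41170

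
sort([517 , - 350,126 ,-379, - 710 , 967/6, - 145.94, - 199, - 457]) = [ - 710, - 457,-379,  -  350, - 199,-145.94,  126,967/6,517]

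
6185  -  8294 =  - 2109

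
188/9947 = 188/9947 = 0.02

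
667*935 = 623645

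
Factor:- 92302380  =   - 2^2*3^2 * 5^1 * 19^1 * 137^1*197^1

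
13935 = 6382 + 7553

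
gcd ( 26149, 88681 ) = 1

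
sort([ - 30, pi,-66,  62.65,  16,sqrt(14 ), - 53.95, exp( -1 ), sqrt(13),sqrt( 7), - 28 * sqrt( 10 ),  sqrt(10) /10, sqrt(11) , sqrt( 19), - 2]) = [ - 28*sqrt(10), - 66, - 53.95 , - 30, - 2, sqrt(10)/10,exp (  -  1 ),sqrt( 7),  pi, sqrt( 11), sqrt( 13),sqrt ( 14),sqrt(19),16, 62.65]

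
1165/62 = 18 + 49/62 = 18.79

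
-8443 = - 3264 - 5179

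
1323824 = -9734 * ( - 136)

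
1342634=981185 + 361449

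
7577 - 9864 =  - 2287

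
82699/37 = 2235 + 4/37 = 2235.11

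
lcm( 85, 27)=2295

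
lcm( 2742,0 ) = 0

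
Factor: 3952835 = 5^1*790567^1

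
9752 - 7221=2531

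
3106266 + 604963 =3711229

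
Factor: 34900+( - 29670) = 5230 = 2^1 * 5^1*523^1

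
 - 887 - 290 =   -  1177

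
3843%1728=387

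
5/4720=1/944 = 0.00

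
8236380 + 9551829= 17788209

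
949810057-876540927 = 73269130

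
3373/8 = 421 + 5/8= 421.62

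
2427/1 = 2427 = 2427.00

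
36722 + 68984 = 105706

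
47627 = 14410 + 33217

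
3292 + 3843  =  7135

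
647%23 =3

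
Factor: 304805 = 5^1*60961^1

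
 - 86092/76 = - 1133 +4/19 =- 1132.79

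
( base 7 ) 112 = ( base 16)3a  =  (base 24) 2a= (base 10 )58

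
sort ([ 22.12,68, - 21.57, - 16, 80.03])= [ - 21.57, - 16,22.12, 68,80.03]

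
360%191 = 169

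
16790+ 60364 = 77154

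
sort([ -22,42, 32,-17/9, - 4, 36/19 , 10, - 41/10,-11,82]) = [-22, - 11,-41/10, - 4,-17/9, 36/19,  10,  32,42,82]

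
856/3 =285 + 1/3 = 285.33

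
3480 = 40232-36752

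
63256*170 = 10753520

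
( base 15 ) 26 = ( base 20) 1g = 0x24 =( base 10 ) 36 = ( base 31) 15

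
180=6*30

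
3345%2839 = 506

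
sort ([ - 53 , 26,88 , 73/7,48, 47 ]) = [ - 53,73/7,26,  47 , 48 , 88]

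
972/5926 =486/2963 = 0.16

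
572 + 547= 1119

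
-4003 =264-4267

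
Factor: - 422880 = -2^5*3^1*5^1*881^1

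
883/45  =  883/45 = 19.62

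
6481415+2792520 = 9273935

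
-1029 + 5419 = 4390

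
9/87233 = 9/87233  =  0.00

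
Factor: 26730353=13^1*1039^1*1979^1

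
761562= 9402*81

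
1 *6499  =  6499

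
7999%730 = 699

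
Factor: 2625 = 3^1*5^3*7^1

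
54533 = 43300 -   -  11233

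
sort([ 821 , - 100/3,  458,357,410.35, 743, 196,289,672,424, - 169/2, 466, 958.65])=[ - 169/2,-100/3, 196, 289 , 357,  410.35,  424,458 , 466,672,  743,821, 958.65] 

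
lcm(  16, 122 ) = 976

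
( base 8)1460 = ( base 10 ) 816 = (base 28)114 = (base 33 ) oo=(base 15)396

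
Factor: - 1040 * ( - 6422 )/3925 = 2^5 * 5^( - 1) * 13^3* 19^1 * 157^( - 1 )= 1335776/785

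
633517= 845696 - 212179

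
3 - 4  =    -  1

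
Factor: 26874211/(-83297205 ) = -3^ ( - 2 )*5^( - 1 ) * 7^1*13^2*79^( - 1 )*22717^1*23431^ ( - 1 )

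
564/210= 94/35 = 2.69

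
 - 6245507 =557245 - 6802752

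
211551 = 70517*3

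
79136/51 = 1551 + 35/51 = 1551.69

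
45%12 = 9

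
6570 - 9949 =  - 3379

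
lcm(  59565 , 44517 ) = 4229115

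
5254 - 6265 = - 1011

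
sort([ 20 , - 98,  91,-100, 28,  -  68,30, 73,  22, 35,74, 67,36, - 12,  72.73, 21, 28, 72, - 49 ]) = [ - 100,-98,-68,  -  49, -12, 20, 21,22,28 , 28,30, 35, 36,  67 , 72,72.73,73, 74,91]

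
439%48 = 7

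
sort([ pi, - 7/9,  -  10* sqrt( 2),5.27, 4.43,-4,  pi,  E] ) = [ - 10 *sqrt(2), - 4, - 7/9 , E,  pi, pi,4.43 , 5.27] 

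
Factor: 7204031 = 7204031^1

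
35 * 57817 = 2023595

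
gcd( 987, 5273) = 1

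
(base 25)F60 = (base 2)10010100110101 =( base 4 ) 2110311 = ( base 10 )9525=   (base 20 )13g5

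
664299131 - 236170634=428128497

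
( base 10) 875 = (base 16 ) 36B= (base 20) 23F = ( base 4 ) 31223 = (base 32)rb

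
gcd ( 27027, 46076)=1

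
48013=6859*7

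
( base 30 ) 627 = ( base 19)F2E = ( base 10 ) 5467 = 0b1010101011011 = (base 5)133332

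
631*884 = 557804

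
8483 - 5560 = 2923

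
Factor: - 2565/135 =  - 19^1 = - 19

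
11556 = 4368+7188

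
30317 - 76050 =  - 45733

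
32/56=4/7 = 0.57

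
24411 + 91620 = 116031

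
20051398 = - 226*( - 88723)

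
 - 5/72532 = -5/72532  =  - 0.00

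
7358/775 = 9+383/775 = 9.49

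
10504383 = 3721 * 2823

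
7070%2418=2234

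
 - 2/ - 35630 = 1/17815 = 0.00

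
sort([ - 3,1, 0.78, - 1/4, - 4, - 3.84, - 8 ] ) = [ - 8, - 4, - 3.84, - 3, - 1/4,0.78 , 1]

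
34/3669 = 34/3669 = 0.01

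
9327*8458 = 78887766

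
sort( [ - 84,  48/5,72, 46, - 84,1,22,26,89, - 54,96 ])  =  [-84,-84,  -  54,  1 , 48/5,22, 26,46 , 72,89,96]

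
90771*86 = 7806306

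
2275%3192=2275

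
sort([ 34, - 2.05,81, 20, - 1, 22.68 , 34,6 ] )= [ - 2.05 , - 1, 6,20, 22.68, 34, 34, 81] 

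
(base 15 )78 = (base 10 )113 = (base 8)161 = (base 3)11012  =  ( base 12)95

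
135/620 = 27/124 = 0.22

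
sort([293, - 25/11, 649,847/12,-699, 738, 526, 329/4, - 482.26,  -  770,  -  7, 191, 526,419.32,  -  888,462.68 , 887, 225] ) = [-888 ,  -  770, - 699,- 482.26,  -  7, - 25/11,847/12, 329/4, 191,225, 293, 419.32, 462.68,526, 526, 649,738,887]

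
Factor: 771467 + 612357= 2^4*13^1*6653^1=1383824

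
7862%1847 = 474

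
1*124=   124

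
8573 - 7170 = 1403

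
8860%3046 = 2768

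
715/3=238+ 1/3 = 238.33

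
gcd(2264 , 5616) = 8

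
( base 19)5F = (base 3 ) 11002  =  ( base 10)110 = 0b1101110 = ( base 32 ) 3E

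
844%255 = 79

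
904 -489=415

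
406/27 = 15 + 1/27 = 15.04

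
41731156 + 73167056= 114898212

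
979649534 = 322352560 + 657296974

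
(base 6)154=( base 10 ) 70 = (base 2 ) 1000110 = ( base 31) 28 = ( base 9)77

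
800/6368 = 25/199 = 0.13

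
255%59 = 19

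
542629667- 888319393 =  - 345689726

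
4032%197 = 92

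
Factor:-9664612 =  - 2^2*2416153^1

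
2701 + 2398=5099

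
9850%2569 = 2143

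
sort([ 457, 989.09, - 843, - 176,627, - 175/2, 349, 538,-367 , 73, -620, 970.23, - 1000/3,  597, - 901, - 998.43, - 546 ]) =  [- 998.43, - 901, - 843, - 620, - 546, - 367, - 1000/3 , - 176, - 175/2, 73,349, 457, 538,  597, 627,970.23 , 989.09 ]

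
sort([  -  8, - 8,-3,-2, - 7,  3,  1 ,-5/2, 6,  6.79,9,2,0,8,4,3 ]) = [ - 8, - 8, - 7, - 3, - 5/2, - 2, 0, 1, 2,3,3,4,6, 6.79, 8,9 ]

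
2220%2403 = 2220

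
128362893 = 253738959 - 125376066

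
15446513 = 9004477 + 6442036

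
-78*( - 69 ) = 5382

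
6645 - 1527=5118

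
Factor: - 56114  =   - 2^1 * 28057^1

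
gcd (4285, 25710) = 4285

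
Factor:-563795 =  - 5^1*112759^1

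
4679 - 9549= - 4870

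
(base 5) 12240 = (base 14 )4b7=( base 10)945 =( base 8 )1661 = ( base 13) 579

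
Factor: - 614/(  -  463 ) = 2^1 * 307^1*463^( -1)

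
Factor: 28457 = 11^1* 13^1*199^1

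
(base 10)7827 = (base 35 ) 6DM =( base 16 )1E93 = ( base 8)17223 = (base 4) 1322103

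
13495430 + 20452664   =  33948094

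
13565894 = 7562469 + 6003425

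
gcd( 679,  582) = 97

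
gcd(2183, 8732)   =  2183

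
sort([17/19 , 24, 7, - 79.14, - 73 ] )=[ - 79.14,-73,17/19, 7, 24 ] 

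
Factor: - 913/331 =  - 11^1*83^1*331^ ( - 1)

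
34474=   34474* 1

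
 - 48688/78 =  - 24344/39 = - 624.21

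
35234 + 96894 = 132128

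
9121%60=1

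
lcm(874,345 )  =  13110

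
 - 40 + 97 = 57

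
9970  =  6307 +3663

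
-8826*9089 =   -  80219514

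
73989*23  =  1701747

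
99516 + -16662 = 82854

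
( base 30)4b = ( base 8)203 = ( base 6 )335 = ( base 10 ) 131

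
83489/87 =83489/87 = 959.64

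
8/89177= 8/89177 = 0.00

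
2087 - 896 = 1191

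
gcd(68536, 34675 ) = 1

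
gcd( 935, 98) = 1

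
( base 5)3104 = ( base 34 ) BU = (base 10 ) 404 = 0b110010100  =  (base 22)i8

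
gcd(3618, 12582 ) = 54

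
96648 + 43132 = 139780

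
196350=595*330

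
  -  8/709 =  - 1+701/709 = -  0.01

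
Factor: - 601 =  - 601^1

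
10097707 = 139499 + 9958208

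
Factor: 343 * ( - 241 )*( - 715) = 5^1*7^3*11^1*13^1*241^1 = 59104045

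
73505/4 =73505/4 =18376.25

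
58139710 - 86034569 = -27894859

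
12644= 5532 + 7112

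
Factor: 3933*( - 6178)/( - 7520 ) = 12149037/3760 = 2^( - 4)*3^2*5^( - 1 ) * 19^1 * 23^1*47^ ( - 1 ) * 3089^1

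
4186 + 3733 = 7919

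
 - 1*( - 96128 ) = 96128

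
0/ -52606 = 0/1 = -0.00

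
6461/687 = 6461/687 = 9.40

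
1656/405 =184/45 = 4.09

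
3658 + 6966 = 10624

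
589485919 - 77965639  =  511520280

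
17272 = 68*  254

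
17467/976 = 17 + 875/976 = 17.90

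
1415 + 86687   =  88102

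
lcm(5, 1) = 5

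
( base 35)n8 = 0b1100101101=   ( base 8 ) 1455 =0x32D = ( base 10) 813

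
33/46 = 33/46 = 0.72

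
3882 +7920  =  11802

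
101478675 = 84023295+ 17455380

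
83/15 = 5 + 8/15 = 5.53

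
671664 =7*95952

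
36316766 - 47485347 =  - 11168581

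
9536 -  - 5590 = 15126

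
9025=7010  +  2015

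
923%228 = 11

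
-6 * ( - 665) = 3990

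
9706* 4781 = 46404386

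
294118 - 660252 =  -  366134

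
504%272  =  232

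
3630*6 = 21780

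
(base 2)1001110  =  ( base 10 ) 78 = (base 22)3C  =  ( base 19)42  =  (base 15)53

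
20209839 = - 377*( - 53607)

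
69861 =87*803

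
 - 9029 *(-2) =18058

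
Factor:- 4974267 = - 3^1*1658089^1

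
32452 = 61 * 532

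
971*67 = 65057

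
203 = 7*29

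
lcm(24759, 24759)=24759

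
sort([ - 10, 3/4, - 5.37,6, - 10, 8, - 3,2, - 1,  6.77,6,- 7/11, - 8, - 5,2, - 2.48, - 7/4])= [ - 10, - 10, -8, - 5.37,  -  5, - 3,- 2.48 , - 7/4 , - 1, - 7/11, 3/4,  2,2,6, 6, 6.77,8]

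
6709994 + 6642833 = 13352827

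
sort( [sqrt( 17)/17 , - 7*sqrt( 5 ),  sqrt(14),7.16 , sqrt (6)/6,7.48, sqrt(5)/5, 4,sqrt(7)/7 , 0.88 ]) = [ - 7*sqrt(5 ) , sqrt(17)/17,sqrt(7 ) /7,  sqrt(6 ) /6, sqrt(5 ) /5, 0.88, sqrt( 14),4,7.16,7.48]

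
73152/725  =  100 + 652/725 = 100.90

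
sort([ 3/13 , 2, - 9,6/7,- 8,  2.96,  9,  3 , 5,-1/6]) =[-9, - 8, - 1/6, 3/13,  6/7,2, 2.96, 3,5 , 9 ]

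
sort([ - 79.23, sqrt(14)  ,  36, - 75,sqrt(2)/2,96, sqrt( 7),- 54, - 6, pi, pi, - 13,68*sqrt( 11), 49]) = [ - 79.23,  -  75, - 54, - 13, - 6 , sqrt (2 ) /2 , sqrt(7 ),  pi,  pi,sqrt(14), 36,49,96,68*sqrt(11)]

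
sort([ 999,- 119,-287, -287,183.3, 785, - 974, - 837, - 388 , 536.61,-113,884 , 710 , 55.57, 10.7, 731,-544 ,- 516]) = [- 974 , - 837 , - 544,  -  516, - 388, - 287, -287, - 119,-113, 10.7 , 55.57, 183.3,536.61, 710, 731, 785,884, 999]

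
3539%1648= 243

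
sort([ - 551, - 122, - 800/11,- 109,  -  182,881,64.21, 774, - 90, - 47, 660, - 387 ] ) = [-551,-387,-182, - 122,- 109,-90 ,  -  800/11,-47, 64.21,660,774,881]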